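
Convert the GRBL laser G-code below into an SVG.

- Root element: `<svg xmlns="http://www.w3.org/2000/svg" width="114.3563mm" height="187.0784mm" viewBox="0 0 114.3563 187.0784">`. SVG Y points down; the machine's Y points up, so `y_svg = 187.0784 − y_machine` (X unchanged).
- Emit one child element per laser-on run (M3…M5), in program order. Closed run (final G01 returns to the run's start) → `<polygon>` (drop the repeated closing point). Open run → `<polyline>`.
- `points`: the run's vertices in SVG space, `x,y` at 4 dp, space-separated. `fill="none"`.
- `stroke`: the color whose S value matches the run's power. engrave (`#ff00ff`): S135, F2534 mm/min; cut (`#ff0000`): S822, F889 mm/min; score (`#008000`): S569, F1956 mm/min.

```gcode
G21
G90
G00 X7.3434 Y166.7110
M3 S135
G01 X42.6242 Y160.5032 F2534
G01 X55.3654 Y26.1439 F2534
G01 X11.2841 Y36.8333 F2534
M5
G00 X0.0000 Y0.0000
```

Each laser-on run becomes one SVG element. Flip Y back into SVG space with y_svg = 187.0784 − y_machine. Every run uses S135, so all elements get stroke `#ff00ff` (engrave).

Run 1: The run is open, so emit a `<polyline>` with points (Y-flipped): 7.3434,20.3674 42.6242,26.5752 55.3654,160.9345 11.2841,150.2451.

<svg xmlns="http://www.w3.org/2000/svg" width="114.3563mm" height="187.0784mm" viewBox="0 0 114.3563 187.0784">
  <polyline points="7.3434,20.3674 42.6242,26.5752 55.3654,160.9345 11.2841,150.2451" fill="none" stroke="#ff00ff"/>
</svg>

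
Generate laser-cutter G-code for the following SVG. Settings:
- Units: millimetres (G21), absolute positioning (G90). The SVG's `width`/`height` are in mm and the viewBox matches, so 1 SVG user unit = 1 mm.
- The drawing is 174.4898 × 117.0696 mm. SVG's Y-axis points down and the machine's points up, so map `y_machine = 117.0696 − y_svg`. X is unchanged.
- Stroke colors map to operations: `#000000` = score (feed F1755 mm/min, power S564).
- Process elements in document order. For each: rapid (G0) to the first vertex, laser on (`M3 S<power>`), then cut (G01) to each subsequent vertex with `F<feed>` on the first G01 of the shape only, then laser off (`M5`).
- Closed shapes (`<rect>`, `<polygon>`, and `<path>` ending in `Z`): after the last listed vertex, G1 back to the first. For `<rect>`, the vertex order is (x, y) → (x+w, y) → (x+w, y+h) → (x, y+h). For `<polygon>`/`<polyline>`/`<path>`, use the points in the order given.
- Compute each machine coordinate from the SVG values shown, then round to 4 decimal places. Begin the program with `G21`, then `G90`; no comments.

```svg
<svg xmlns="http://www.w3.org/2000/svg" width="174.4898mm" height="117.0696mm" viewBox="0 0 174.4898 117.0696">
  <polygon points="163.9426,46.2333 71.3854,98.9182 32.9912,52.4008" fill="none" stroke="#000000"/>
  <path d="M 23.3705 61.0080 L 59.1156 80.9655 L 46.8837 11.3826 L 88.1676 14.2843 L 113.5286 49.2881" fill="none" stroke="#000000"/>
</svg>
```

G21
G90
G0 X163.9426 Y70.8363
M3 S564
G01 X71.3854 Y18.1514 F1755
G01 X32.9912 Y64.6688
G01 X163.9426 Y70.8363
M5
G0 X23.3705 Y56.0616
M3 S564
G01 X59.1156 Y36.1041 F1755
G01 X46.8837 Y105.6870
G01 X88.1676 Y102.7853
G01 X113.5286 Y67.7815
M5

1 u = 1 mm; y_m = 117.0696 − y.

[1] `<polygon>` closed polygon, #000000→score S564 F1755: (163.9426,70.8363) → (71.3854,18.1514) → (32.9912,64.6688) → (163.9426,70.8363) (closed)

[2] `<path>` open polyline, #000000→score S564 F1755: (23.3705,56.0616) → (59.1156,36.1041) → (46.8837,105.6870) → (88.1676,102.7853) → (113.5286,67.7815)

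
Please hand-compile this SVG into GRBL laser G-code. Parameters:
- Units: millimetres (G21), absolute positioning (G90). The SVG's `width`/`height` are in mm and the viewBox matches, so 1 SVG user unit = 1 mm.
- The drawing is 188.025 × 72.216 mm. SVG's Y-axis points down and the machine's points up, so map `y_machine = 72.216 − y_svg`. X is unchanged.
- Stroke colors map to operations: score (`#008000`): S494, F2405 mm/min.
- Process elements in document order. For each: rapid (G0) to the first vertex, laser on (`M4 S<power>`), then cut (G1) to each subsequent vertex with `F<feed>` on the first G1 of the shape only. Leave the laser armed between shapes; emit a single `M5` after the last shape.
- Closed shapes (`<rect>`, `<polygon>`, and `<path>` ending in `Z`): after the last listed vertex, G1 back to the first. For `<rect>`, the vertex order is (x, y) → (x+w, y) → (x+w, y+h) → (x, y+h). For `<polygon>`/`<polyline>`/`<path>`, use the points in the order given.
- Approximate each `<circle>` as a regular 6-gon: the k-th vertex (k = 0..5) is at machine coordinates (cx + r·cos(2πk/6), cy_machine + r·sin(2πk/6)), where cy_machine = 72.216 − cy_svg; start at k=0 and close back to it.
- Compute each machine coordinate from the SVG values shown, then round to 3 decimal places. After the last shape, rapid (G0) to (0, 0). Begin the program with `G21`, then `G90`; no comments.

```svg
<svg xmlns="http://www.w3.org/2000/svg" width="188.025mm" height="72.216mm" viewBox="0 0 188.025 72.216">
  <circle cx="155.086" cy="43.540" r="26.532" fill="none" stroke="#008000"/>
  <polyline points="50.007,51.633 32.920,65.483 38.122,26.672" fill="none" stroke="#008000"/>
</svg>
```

G21
G90
G0 X181.618 Y28.676
M4 S494
G1 X168.352 Y51.653 F2405
G1 X141.820 Y51.653
G1 X128.554 Y28.676
G1 X141.820 Y5.699
G1 X168.352 Y5.699
G1 X181.618 Y28.676
G0 X50.007 Y20.583
M4 S494
G1 X32.920 Y6.733 F2405
G1 X38.122 Y45.544
M5
G0 X0.000 Y0.000

viewBox `0 0 188.025 72.216` with mm width/height → 1 unit = 1 mm. Flip: y_m = 72.216 − y_svg.

**Shape 1** — `<circle>` circle, stroke `#008000` → score (S494, F2405). Machine vertices: (181.618,28.676) → (168.352,51.653) → (141.820,51.653) → (128.554,28.676) → (141.820,5.699) → (168.352,5.699) → (181.618,28.676). Closed: final G1 returns to the first vertex.

**Shape 2** — `<polyline>` open polyline, stroke `#008000` → score (S494, F2405). Machine vertices: (50.007,20.583) → (32.920,6.733) → (38.122,45.544). Open path.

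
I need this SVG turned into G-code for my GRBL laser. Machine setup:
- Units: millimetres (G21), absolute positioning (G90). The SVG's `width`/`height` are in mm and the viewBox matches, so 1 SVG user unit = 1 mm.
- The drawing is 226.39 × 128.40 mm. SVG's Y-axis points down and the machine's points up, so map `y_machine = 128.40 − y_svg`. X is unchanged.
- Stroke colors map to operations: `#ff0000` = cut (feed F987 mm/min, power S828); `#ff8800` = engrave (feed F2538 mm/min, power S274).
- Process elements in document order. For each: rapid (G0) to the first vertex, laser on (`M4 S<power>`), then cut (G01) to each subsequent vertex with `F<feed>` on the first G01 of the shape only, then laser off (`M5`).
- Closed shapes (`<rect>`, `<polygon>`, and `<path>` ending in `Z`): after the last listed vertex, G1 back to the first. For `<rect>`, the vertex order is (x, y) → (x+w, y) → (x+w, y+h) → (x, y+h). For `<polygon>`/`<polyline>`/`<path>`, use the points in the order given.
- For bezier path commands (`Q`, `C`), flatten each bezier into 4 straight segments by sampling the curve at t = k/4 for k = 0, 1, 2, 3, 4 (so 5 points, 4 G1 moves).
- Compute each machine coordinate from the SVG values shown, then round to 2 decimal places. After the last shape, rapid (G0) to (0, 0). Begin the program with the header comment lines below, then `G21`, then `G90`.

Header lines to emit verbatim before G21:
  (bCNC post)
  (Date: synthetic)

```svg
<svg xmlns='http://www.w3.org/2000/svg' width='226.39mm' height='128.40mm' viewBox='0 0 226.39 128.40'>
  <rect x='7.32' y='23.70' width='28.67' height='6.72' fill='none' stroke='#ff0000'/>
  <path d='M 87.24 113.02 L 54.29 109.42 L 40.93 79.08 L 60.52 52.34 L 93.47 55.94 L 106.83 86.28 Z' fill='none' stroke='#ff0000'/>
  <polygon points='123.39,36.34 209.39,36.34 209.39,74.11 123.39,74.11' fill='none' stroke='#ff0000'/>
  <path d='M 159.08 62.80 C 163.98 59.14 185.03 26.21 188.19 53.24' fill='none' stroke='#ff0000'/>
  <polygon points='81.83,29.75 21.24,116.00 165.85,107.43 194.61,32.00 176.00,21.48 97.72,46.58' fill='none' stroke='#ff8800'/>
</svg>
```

Since the viewBox matches the mm dimensions, user units are millimetres directly. The only transform is the Y-flip y_m = 128.40 − y_svg.

Shape 1 is a rectangle drawn with `<rect>`. Its stroke #ff0000 means cut at S828, F987. After flipping Y the toolpath is (7.32,104.70) → (35.99,104.70) → (35.99,97.98) → (7.32,97.98) → (7.32,104.70), returning to the start.

Shape 2 is a regular polygon drawn with `<path>`. Its stroke #ff0000 means cut at S828, F987. After flipping Y the toolpath is (87.24,15.38) → (54.29,18.98) → (40.93,49.32) → (60.52,76.06) → (93.47,72.46) → (106.83,42.12) → (87.24,15.38), returning to the start.

Shape 3 is a rectangle drawn with `<polygon>`. Its stroke #ff0000 means cut at S828, F987. After flipping Y the toolpath is (123.39,92.06) → (209.39,92.06) → (209.39,54.29) → (123.39,54.29) → (123.39,92.06), returning to the start.

Shape 4 is a cubic bezier drawn with `<path>`. Its stroke #ff0000 means cut at S828, F987. After flipping Y the toolpath is (159.08,65.60) → (165.25,72.44) → (174.29,81.89) → (183.00,85.58) → (188.19,75.16).

Shape 5 is a closed polygon drawn with `<polygon>`. Its stroke #ff8800 means engrave at S274, F2538. After flipping Y the toolpath is (81.83,98.65) → (21.24,12.40) → (165.85,20.97) → (194.61,96.40) → (176.00,106.92) → (97.72,81.82) → (81.83,98.65), returning to the start.

(bCNC post)
(Date: synthetic)
G21
G90
G0 X7.32 Y104.70
M4 S828
G01 X35.99 Y104.70 F987
G01 X35.99 Y97.98
G01 X7.32 Y97.98
G01 X7.32 Y104.70
M5
G0 X87.24 Y15.38
M4 S828
G01 X54.29 Y18.98 F987
G01 X40.93 Y49.32
G01 X60.52 Y76.06
G01 X93.47 Y72.46
G01 X106.83 Y42.12
G01 X87.24 Y15.38
M5
G0 X123.39 Y92.06
M4 S828
G01 X209.39 Y92.06 F987
G01 X209.39 Y54.29
G01 X123.39 Y54.29
G01 X123.39 Y92.06
M5
G0 X159.08 Y65.60
M4 S828
G01 X165.25 Y72.44 F987
G01 X174.29 Y81.89
G01 X183.00 Y85.58
G01 X188.19 Y75.16
M5
G0 X81.83 Y98.65
M4 S274
G01 X21.24 Y12.40 F2538
G01 X165.85 Y20.97
G01 X194.61 Y96.40
G01 X176.00 Y106.92
G01 X97.72 Y81.82
G01 X81.83 Y98.65
M5
G0 X0.00 Y0.00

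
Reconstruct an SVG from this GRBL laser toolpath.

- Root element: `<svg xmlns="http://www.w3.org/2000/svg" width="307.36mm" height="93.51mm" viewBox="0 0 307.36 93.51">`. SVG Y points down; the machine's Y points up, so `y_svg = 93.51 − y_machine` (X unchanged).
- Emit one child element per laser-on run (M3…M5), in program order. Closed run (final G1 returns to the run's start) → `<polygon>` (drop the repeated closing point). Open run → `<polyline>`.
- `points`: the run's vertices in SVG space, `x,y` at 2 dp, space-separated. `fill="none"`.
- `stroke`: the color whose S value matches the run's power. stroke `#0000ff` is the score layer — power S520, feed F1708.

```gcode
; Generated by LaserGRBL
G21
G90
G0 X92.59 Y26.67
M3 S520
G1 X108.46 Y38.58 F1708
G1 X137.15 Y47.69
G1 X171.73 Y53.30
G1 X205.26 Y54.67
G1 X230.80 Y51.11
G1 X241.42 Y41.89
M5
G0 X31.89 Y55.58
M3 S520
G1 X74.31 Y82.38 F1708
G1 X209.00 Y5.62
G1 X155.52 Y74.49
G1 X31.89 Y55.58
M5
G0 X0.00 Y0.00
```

Each laser-on run becomes one SVG element. Flip Y back into SVG space with y_svg = 93.51 − y_machine. Every run uses S520, so all elements get stroke `#0000ff` (score).

Run 1: The run is open, so emit a `<polyline>` with points (Y-flipped): 92.59,66.84 108.46,54.93 137.15,45.82 171.73,40.21 205.26,38.84 230.80,42.40 241.42,51.62.

Run 2: The run returns to its start, so emit a `<polygon>` with points (Y-flipped): 31.89,37.93 74.31,11.13 209.00,87.89 155.52,19.02.

<svg xmlns="http://www.w3.org/2000/svg" width="307.36mm" height="93.51mm" viewBox="0 0 307.36 93.51">
  <polyline points="92.59,66.84 108.46,54.93 137.15,45.82 171.73,40.21 205.26,38.84 230.80,42.40 241.42,51.62" fill="none" stroke="#0000ff"/>
  <polygon points="31.89,37.93 74.31,11.13 209.00,87.89 155.52,19.02" fill="none" stroke="#0000ff"/>
</svg>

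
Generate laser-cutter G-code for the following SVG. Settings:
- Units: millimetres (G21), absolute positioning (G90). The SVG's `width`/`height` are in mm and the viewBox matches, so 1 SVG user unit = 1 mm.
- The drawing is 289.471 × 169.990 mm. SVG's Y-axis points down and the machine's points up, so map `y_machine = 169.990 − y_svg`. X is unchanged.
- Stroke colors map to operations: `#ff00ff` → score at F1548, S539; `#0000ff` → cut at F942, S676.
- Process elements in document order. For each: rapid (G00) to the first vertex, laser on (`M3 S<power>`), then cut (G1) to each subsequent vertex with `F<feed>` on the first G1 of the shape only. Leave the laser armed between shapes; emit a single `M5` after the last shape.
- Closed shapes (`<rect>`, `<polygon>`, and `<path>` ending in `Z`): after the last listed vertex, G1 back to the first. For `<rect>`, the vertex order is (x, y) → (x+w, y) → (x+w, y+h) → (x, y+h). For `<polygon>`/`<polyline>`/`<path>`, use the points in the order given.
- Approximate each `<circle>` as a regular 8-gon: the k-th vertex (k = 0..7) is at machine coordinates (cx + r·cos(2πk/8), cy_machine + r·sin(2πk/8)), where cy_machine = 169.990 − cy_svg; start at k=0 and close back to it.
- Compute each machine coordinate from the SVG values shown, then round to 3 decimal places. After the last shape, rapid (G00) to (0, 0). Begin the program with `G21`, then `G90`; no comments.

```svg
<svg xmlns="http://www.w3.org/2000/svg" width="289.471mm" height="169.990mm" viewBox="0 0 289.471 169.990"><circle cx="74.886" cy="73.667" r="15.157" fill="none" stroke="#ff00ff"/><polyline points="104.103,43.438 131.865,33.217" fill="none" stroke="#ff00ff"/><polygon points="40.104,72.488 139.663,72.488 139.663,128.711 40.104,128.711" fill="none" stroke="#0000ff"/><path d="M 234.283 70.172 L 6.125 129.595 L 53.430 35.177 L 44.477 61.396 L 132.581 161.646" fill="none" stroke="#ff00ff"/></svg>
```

G21
G90
G00 X90.043 Y96.323
M3 S539
G1 X85.604 Y107.041 F1548
G1 X74.886 Y111.480
G1 X64.168 Y107.041
G1 X59.729 Y96.323
G1 X64.168 Y85.605
G1 X74.886 Y81.166
G1 X85.604 Y85.605
G1 X90.043 Y96.323
G00 X104.103 Y126.552
M3 S539
G1 X131.865 Y136.773 F1548
G00 X40.104 Y97.502
M3 S676
G1 X139.663 Y97.502 F942
G1 X139.663 Y41.279
G1 X40.104 Y41.279
G1 X40.104 Y97.502
G00 X234.283 Y99.818
M3 S539
G1 X6.125 Y40.395 F1548
G1 X53.430 Y134.813
G1 X44.477 Y108.594
G1 X132.581 Y8.344
M5
G00 X0.000 Y0.000

viewBox `0 0 289.471 169.990` with mm width/height → 1 unit = 1 mm. Flip: y_m = 169.990 − y_svg.

**Shape 1** — `<circle>` circle, stroke `#ff00ff` → score (S539, F1548). Machine vertices: (90.043,96.323) → (85.604,107.041) → (74.886,111.480) → (64.168,107.041) → (59.729,96.323) → (64.168,85.605) → (74.886,81.166) → (85.604,85.605) → (90.043,96.323). Closed: final G1 returns to the first vertex.

**Shape 2** — `<polyline>` line segment, stroke `#ff00ff` → score (S539, F1548). Machine vertices: (104.103,126.552) → (131.865,136.773). Open path.

**Shape 3** — `<polygon>` rectangle, stroke `#0000ff` → cut (S676, F942). Machine vertices: (40.104,97.502) → (139.663,97.502) → (139.663,41.279) → (40.104,41.279) → (40.104,97.502). Closed: final G1 returns to the first vertex.

**Shape 4** — `<path>` open polyline, stroke `#ff00ff` → score (S539, F1548). Machine vertices: (234.283,99.818) → (6.125,40.395) → (53.430,134.813) → (44.477,108.594) → (132.581,8.344). Open path.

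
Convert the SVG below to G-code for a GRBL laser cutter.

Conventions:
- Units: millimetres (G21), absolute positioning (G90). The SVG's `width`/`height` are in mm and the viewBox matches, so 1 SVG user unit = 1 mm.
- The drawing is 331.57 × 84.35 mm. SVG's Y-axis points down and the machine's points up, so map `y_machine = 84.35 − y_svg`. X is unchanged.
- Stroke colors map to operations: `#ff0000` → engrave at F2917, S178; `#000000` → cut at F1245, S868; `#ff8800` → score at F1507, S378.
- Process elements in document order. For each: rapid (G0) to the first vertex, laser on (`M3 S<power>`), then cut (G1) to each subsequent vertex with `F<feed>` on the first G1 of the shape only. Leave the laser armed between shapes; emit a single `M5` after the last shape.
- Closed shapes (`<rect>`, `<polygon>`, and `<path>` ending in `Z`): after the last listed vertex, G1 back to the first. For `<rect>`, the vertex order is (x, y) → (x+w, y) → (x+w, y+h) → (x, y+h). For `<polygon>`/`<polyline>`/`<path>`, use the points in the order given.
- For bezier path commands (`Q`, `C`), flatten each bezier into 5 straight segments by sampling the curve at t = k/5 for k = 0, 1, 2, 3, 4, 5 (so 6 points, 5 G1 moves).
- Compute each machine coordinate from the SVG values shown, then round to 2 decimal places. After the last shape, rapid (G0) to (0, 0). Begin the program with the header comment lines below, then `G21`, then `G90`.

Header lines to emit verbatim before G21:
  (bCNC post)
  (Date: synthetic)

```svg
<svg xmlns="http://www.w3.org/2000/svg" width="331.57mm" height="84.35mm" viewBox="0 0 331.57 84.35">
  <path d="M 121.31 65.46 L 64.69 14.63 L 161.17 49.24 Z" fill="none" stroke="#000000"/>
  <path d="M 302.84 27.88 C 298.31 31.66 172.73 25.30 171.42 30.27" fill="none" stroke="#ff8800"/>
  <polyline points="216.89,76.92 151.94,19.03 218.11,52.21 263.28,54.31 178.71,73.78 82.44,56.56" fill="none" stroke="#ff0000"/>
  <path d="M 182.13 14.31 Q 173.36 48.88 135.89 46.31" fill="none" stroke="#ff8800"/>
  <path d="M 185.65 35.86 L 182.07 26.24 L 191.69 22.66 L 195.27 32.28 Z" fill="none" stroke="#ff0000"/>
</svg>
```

Since the viewBox matches the mm dimensions, user units are millimetres directly. The only transform is the Y-flip y_m = 84.35 − y_svg.

Shape 1 is a closed polygon drawn with `<path>`. Its stroke #000000 means cut at S868, F1245. After flipping Y the toolpath is (121.31,18.89) → (64.69,69.72) → (161.17,35.11) → (121.31,18.89), returning to the start.

Shape 2 is a cubic bezier drawn with `<path>`. Its stroke #ff8800 means score at S378, F1507. After flipping Y the toolpath is (302.84,56.47) → (287.56,55.25) → (255.00,55.43) → (216.94,55.98) → (185.16,55.87) → (171.42,54.08).

Shape 3 is a open polyline drawn with `<polyline>`. Its stroke #ff0000 means engrave at S178, F2917. After flipping Y the toolpath is (216.89,7.43) → (151.94,65.32) → (218.11,32.14) → (263.28,30.04) → (178.71,10.57) → (82.44,27.79).

Shape 4 is a quadratic bezier drawn with `<path>`. Its stroke #ff8800 means score at S378, F1507. After flipping Y the toolpath is (182.13,70.04) → (177.47,57.70) → (170.52,48.33) → (161.27,41.93) → (149.73,38.50) → (135.89,38.04).

Shape 5 is a regular polygon drawn with `<path>`. Its stroke #ff0000 means engrave at S178, F2917. After flipping Y the toolpath is (185.65,48.49) → (182.07,58.11) → (191.69,61.69) → (195.27,52.07) → (185.65,48.49), returning to the start.

(bCNC post)
(Date: synthetic)
G21
G90
G0 X121.31 Y18.89
M3 S868
G1 X64.69 Y69.72 F1245
G1 X161.17 Y35.11
G1 X121.31 Y18.89
G0 X302.84 Y56.47
M3 S378
G1 X287.56 Y55.25 F1507
G1 X255.00 Y55.43
G1 X216.94 Y55.98
G1 X185.16 Y55.87
G1 X171.42 Y54.08
G0 X216.89 Y7.43
M3 S178
G1 X151.94 Y65.32 F2917
G1 X218.11 Y32.14
G1 X263.28 Y30.04
G1 X178.71 Y10.57
G1 X82.44 Y27.79
G0 X182.13 Y70.04
M3 S378
G1 X177.47 Y57.70 F1507
G1 X170.52 Y48.33
G1 X161.27 Y41.93
G1 X149.73 Y38.50
G1 X135.89 Y38.04
G0 X185.65 Y48.49
M3 S178
G1 X182.07 Y58.11 F2917
G1 X191.69 Y61.69
G1 X195.27 Y52.07
G1 X185.65 Y48.49
M5
G0 X0.00 Y0.00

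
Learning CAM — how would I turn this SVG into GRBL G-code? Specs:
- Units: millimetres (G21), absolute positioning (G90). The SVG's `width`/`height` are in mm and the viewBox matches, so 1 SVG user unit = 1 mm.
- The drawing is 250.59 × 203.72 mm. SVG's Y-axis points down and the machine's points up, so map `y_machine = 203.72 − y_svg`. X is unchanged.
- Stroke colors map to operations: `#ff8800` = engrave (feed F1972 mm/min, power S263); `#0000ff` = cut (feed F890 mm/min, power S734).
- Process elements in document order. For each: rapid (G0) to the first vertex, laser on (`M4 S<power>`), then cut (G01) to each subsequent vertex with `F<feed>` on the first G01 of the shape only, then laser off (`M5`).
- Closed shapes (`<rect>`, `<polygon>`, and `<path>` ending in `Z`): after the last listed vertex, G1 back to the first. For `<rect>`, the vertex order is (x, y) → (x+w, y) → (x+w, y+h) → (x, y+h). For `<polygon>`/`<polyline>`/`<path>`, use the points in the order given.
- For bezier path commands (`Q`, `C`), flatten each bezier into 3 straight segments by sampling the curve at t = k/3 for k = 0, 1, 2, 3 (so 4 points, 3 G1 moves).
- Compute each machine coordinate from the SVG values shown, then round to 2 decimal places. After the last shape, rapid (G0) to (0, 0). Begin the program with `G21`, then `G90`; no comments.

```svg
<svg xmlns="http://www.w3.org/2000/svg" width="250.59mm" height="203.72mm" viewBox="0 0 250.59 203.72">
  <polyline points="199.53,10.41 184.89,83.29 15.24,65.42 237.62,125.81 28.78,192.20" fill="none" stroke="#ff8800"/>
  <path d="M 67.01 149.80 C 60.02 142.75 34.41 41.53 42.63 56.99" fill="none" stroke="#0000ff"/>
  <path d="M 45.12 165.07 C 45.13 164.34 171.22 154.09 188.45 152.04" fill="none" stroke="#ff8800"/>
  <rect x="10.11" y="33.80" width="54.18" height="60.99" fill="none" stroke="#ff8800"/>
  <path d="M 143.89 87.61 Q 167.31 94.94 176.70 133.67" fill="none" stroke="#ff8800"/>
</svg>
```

G21
G90
G0 X199.53 Y193.31
M4 S263
G01 X184.89 Y120.43 F1972
G01 X15.24 Y138.30
G01 X237.62 Y77.91
G01 X28.78 Y11.52
M5
G0 X67.01 Y53.92
M4 S734
G01 X55.76 Y84.55 F890
G01 X43.74 Y131.11
G01 X42.63 Y146.73
M5
G0 X45.12 Y38.65
M4 S263
G01 X78.46 Y41.90 F1972
G01 X143.63 Y47.55
G01 X188.45 Y51.68
M5
G0 X10.11 Y169.92
M4 S263
G01 X64.29 Y169.92 F1972
G01 X64.29 Y108.93
G01 X10.11 Y108.93
G01 X10.11 Y169.92
M5
G0 X143.89 Y116.11
M4 S263
G01 X157.94 Y107.73 F1972
G01 X168.88 Y92.38
G01 X176.70 Y70.05
M5
G0 X0.00 Y0.00

viewBox `0 0 250.59 203.72` with mm width/height → 1 unit = 1 mm. Flip: y_m = 203.72 − y_svg.

**Shape 1** — `<polyline>` open polyline, stroke `#ff8800` → engrave (S263, F1972). Machine vertices: (199.53,193.31) → (184.89,120.43) → (15.24,138.30) → (237.62,77.91) → (28.78,11.52). Open path.

**Shape 2** — `<path>` cubic bezier, stroke `#0000ff` → cut (S734, F890). Control points (SVG): P0=(67.01,149.80), P1=(60.02,142.75), P2=(34.41,41.53), P3=(42.63,56.99); sampled at t=k/3. Machine vertices: (67.01,53.92) → (55.76,84.55) → (43.74,131.11) → (42.63,146.73). Open path.

**Shape 3** — `<path>` cubic bezier, stroke `#ff8800` → engrave (S263, F1972). Control points (SVG): P0=(45.12,165.07), P1=(45.13,164.34), P2=(171.22,154.09), P3=(188.45,152.04); sampled at t=k/3. Machine vertices: (45.12,38.65) → (78.46,41.90) → (143.63,47.55) → (188.45,51.68). Open path.

**Shape 4** — `<rect>` rectangle, stroke `#ff8800` → engrave (S263, F1972). Machine vertices: (10.11,169.92) → (64.29,169.92) → (64.29,108.93) → (10.11,108.93) → (10.11,169.92). Closed: final G1 returns to the first vertex.

**Shape 5** — `<path>` quadratic bezier, stroke `#ff8800` → engrave (S263, F1972). Control points (SVG): P0=(143.89,87.61), P1=(167.31,94.94), P2=(176.70,133.67); sampled at t=k/3. Machine vertices: (143.89,116.11) → (157.94,107.73) → (168.88,92.38) → (176.70,70.05). Open path.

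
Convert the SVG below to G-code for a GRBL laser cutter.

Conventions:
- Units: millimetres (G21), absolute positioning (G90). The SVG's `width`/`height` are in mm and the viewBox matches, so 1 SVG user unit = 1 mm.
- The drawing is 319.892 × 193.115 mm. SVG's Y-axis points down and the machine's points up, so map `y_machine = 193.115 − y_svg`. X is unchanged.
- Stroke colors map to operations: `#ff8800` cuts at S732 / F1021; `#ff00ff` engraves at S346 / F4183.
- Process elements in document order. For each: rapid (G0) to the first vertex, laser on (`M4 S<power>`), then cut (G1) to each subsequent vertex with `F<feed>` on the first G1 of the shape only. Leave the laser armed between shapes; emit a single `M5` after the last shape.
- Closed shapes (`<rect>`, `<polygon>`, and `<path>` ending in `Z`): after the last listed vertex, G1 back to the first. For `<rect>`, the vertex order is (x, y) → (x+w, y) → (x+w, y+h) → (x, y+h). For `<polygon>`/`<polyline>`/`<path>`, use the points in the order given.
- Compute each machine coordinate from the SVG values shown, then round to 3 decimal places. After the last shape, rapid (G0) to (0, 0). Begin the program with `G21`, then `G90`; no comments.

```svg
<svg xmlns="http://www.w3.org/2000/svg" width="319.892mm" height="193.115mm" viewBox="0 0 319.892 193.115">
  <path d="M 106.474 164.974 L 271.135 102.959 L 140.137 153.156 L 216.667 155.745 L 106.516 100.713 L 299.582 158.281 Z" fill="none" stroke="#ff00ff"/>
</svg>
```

G21
G90
G0 X106.474 Y28.141
M4 S346
G1 X271.135 Y90.156 F4183
G1 X140.137 Y39.959
G1 X216.667 Y37.370
G1 X106.516 Y92.402
G1 X299.582 Y34.834
G1 X106.474 Y28.141
M5
G0 X0.000 Y0.000

Since the viewBox matches the mm dimensions, user units are millimetres directly. The only transform is the Y-flip y_m = 193.115 − y_svg.

Shape 1 is a closed polygon drawn with `<path>`. Its stroke #ff00ff means engrave at S346, F4183. After flipping Y the toolpath is (106.474,28.141) → (271.135,90.156) → (140.137,39.959) → (216.667,37.370) → (106.516,92.402) → (299.582,34.834) → (106.474,28.141), returning to the start.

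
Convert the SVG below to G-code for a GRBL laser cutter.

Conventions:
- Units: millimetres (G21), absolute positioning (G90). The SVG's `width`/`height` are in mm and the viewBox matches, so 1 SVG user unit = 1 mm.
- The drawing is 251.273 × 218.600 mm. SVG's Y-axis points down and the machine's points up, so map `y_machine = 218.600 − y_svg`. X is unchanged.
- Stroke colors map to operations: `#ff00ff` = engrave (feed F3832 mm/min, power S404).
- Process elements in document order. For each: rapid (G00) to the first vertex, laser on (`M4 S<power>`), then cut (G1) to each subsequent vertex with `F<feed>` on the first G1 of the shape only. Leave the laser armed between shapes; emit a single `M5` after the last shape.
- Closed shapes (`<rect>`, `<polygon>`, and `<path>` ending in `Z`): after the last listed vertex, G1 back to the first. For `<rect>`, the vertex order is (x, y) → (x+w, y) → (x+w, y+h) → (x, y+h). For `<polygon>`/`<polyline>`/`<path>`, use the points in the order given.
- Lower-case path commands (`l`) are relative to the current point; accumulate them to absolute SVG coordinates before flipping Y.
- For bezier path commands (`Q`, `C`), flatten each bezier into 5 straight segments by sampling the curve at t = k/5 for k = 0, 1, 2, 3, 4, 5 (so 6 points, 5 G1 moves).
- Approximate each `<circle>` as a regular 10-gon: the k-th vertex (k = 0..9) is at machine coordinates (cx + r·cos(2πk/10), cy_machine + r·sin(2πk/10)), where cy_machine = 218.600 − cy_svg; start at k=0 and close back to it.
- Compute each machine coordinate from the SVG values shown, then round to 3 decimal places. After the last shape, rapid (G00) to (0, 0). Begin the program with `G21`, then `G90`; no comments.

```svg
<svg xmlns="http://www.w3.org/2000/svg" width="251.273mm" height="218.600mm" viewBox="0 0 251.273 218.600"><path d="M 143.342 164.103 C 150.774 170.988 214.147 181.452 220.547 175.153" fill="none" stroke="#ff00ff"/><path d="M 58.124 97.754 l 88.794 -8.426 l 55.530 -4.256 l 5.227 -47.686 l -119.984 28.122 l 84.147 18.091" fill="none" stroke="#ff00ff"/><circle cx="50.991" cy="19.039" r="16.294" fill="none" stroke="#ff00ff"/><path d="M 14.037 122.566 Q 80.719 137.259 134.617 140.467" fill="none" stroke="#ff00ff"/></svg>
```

viewBox `0 0 251.273 218.600` with mm width/height → 1 unit = 1 mm. Flip: y_m = 218.600 − y_svg.

**Shape 1** — `<path>` cubic bezier, stroke `#ff00ff` → engrave (S404, F3832). Control points (SVG): P0=(143.342,164.103), P1=(150.774,170.988), P2=(214.147,181.452), P3=(220.547,175.153); sampled at t=k/5. Machine vertices: (143.342,54.497) → (153.611,50.099) → (171.886,45.819) → (192.746,42.633) → (210.774,41.516) → (220.547,43.447). Open path.

**Shape 2** — `<path>` open polyline, stroke `#ff00ff` → engrave (S404, F3832). Machine vertices: (58.124,120.846) → (146.918,129.272) → (202.448,133.528) → (207.675,181.214) → (87.691,153.092) → (171.838,135.001). Open path.

**Shape 3** — `<circle>` circle, stroke `#ff00ff` → engrave (S404, F3832). Machine vertices: (67.285,199.561) → (64.173,209.138) → (56.026,215.058) → (45.956,215.058) → (37.809,209.138) → (34.697,199.561) → (37.809,189.984) → (45.956,184.064) → (56.026,184.064) → (64.173,189.984) → (67.285,199.561). Closed: final G1 returns to the first vertex.

**Shape 4** — `<path>` quadratic bezier, stroke `#ff00ff` → engrave (S404, F3832). Control points (SVG): P0=(14.037,122.566), P1=(80.719,137.259), P2=(134.617,140.467); sampled at t=k/5. Machine vertices: (14.037,96.034) → (40.198,90.616) → (65.337,86.117) → (89.453,82.537) → (112.546,79.876) → (134.617,78.133). Open path.

G21
G90
G00 X143.342 Y54.497
M4 S404
G1 X153.611 Y50.099 F3832
G1 X171.886 Y45.819
G1 X192.746 Y42.633
G1 X210.774 Y41.516
G1 X220.547 Y43.447
G00 X58.124 Y120.846
M4 S404
G1 X146.918 Y129.272 F3832
G1 X202.448 Y133.528
G1 X207.675 Y181.214
G1 X87.691 Y153.092
G1 X171.838 Y135.001
G00 X67.285 Y199.561
M4 S404
G1 X64.173 Y209.138 F3832
G1 X56.026 Y215.058
G1 X45.956 Y215.058
G1 X37.809 Y209.138
G1 X34.697 Y199.561
G1 X37.809 Y189.984
G1 X45.956 Y184.064
G1 X56.026 Y184.064
G1 X64.173 Y189.984
G1 X67.285 Y199.561
G00 X14.037 Y96.034
M4 S404
G1 X40.198 Y90.616 F3832
G1 X65.337 Y86.117
G1 X89.453 Y82.537
G1 X112.546 Y79.876
G1 X134.617 Y78.133
M5
G00 X0.000 Y0.000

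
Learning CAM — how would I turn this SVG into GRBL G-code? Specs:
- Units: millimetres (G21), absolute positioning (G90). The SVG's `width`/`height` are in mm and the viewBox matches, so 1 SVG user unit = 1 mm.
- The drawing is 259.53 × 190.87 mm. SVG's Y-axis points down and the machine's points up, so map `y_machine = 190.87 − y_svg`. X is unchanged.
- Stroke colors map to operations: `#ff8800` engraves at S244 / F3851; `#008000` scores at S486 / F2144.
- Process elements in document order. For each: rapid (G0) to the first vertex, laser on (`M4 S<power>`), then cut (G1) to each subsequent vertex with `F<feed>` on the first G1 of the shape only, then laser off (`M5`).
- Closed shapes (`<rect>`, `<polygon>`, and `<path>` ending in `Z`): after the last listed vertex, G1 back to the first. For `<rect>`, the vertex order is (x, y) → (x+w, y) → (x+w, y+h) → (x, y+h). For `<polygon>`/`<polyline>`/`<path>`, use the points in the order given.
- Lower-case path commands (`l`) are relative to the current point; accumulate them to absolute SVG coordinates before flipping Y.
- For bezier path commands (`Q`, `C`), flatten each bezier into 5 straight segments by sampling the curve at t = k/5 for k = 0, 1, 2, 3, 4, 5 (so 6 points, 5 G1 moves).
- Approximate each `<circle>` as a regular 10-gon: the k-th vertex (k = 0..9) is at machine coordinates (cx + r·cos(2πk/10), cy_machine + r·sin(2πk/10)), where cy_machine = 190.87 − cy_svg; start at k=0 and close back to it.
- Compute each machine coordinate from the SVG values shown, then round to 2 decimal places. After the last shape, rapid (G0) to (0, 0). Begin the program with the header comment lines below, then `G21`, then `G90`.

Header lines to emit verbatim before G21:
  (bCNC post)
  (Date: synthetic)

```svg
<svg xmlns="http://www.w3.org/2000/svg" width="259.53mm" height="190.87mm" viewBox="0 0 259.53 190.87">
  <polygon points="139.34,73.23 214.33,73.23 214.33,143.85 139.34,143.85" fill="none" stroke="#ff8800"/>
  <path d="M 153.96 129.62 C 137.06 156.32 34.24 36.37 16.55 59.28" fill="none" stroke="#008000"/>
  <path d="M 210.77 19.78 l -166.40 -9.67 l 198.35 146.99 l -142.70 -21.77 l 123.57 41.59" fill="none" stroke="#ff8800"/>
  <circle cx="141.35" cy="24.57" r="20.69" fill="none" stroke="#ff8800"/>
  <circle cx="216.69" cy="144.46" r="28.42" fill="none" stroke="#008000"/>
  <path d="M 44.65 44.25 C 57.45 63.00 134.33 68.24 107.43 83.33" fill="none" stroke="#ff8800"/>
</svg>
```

(bCNC post)
(Date: synthetic)
G21
G90
G0 X139.34 Y117.64
M4 S244
G1 X214.33 Y117.64 F3851
G1 X214.33 Y47.02
G1 X139.34 Y47.02
G1 X139.34 Y117.64
M5
G0 X153.96 Y61.25
M4 S486
G1 X134.88 Y60.51 F2144
G1 X103.39 Y81.07
G1 X67.69 Y109.04
G1 X36.01 Y130.51
G1 X16.55 Y131.59
M5
G0 X210.77 Y171.09
M4 S244
G1 X44.37 Y180.76 F3851
G1 X242.72 Y33.77
G1 X100.02 Y55.54
G1 X223.59 Y13.95
M5
G0 X162.04 Y166.30
M4 S244
G1 X158.09 Y178.46 F3851
G1 X147.74 Y185.98
G1 X134.96 Y185.98
G1 X124.61 Y178.46
G1 X120.66 Y166.30
G1 X124.61 Y154.14
G1 X134.96 Y146.62
G1 X147.74 Y146.62
G1 X158.09 Y154.14
G1 X162.04 Y166.30
M5
G0 X245.11 Y46.41
M4 S486
G1 X239.68 Y63.11 F2144
G1 X225.47 Y73.44
G1 X207.91 Y73.44
G1 X193.70 Y63.11
G1 X188.27 Y46.41
G1 X193.70 Y29.71
G1 X207.91 Y19.38
G1 X225.47 Y19.38
G1 X239.68 Y29.71
G1 X245.11 Y46.41
M5
G0 X44.65 Y146.62
M4 S244
G1 X58.68 Y136.80 F3851
G1 X80.03 Y129.11
G1 X100.64 Y122.42
G1 X112.46 Y115.60
G1 X107.43 Y107.54
M5
G0 X0.00 Y0.00

viewBox `0 0 259.53 190.87` with mm width/height → 1 unit = 1 mm. Flip: y_m = 190.87 − y_svg.

**Shape 1** — `<polygon>` rectangle, stroke `#ff8800` → engrave (S244, F3851). Machine vertices: (139.34,117.64) → (214.33,117.64) → (214.33,47.02) → (139.34,47.02) → (139.34,117.64). Closed: final G1 returns to the first vertex.

**Shape 2** — `<path>` cubic bezier, stroke `#008000` → score (S486, F2144). Control points (SVG): P0=(153.96,129.62), P1=(137.06,156.32), P2=(34.24,36.37), P3=(16.55,59.28); sampled at t=k/5. Machine vertices: (153.96,61.25) → (134.88,60.51) → (103.39,81.07) → (67.69,109.04) → (36.01,130.51) → (16.55,131.59). Open path.

**Shape 3** — `<path>` open polyline, stroke `#ff8800` → engrave (S244, F3851). Machine vertices: (210.77,171.09) → (44.37,180.76) → (242.72,33.77) → (100.02,55.54) → (223.59,13.95). Open path.

**Shape 4** — `<circle>` circle, stroke `#ff8800` → engrave (S244, F3851). Machine vertices: (162.04,166.30) → (158.09,178.46) → (147.74,185.98) → (134.96,185.98) → (124.61,178.46) → (120.66,166.30) → (124.61,154.14) → (134.96,146.62) → (147.74,146.62) → (158.09,154.14) → (162.04,166.30). Closed: final G1 returns to the first vertex.

**Shape 5** — `<circle>` circle, stroke `#008000` → score (S486, F2144). Machine vertices: (245.11,46.41) → (239.68,63.11) → (225.47,73.44) → (207.91,73.44) → (193.70,63.11) → (188.27,46.41) → (193.70,29.71) → (207.91,19.38) → (225.47,19.38) → (239.68,29.71) → (245.11,46.41). Closed: final G1 returns to the first vertex.

**Shape 6** — `<path>` cubic bezier, stroke `#ff8800` → engrave (S244, F3851). Control points (SVG): P0=(44.65,44.25), P1=(57.45,63.00), P2=(134.33,68.24), P3=(107.43,83.33); sampled at t=k/5. Machine vertices: (44.65,146.62) → (58.68,136.80) → (80.03,129.11) → (100.64,122.42) → (112.46,115.60) → (107.43,107.54). Open path.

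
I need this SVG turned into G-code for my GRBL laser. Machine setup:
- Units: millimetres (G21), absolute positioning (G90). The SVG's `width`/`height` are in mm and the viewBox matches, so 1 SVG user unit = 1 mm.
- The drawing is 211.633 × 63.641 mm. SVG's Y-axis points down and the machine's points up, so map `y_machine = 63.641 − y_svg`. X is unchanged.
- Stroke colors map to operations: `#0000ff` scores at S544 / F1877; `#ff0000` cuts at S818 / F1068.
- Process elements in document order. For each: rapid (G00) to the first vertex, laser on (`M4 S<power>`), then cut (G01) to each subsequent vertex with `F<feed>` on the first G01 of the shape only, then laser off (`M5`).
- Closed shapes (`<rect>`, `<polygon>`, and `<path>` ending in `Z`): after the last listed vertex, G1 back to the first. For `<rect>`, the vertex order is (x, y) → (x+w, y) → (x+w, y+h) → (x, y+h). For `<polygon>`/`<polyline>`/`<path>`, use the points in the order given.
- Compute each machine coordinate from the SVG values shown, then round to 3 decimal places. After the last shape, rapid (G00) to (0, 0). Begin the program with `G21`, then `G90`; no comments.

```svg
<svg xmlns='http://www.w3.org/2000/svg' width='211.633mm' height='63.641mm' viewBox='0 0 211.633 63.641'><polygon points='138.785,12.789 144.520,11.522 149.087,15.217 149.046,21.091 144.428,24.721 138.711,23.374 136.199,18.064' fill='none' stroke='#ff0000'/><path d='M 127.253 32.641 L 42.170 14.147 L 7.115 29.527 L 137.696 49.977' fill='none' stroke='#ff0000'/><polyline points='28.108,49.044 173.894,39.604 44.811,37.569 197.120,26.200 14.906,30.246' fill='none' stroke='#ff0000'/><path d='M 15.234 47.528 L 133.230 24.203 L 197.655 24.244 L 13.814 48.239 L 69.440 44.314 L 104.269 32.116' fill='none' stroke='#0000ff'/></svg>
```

1 u = 1 mm; y_m = 63.641 − y.

[1] `<polygon>` regular polygon, #ff0000→cut S818 F1068: (138.785,50.852) → (144.520,52.119) → (149.087,48.424) → (149.046,42.550) → (144.428,38.920) → (138.711,40.267) → (136.199,45.577) → (138.785,50.852) (closed)

[2] `<path>` open polyline, #ff0000→cut S818 F1068: (127.253,31.000) → (42.170,49.494) → (7.115,34.114) → (137.696,13.664)

[3] `<polyline>` open polyline, #ff0000→cut S818 F1068: (28.108,14.597) → (173.894,24.037) → (44.811,26.072) → (197.120,37.441) → (14.906,33.395)

[4] `<path>` open polyline, #0000ff→score S544 F1877: (15.234,16.113) → (133.230,39.438) → (197.655,39.397) → (13.814,15.402) → (69.440,19.327) → (104.269,31.525)

G21
G90
G00 X138.785 Y50.852
M4 S818
G01 X144.520 Y52.119 F1068
G01 X149.087 Y48.424
G01 X149.046 Y42.550
G01 X144.428 Y38.920
G01 X138.711 Y40.267
G01 X136.199 Y45.577
G01 X138.785 Y50.852
M5
G00 X127.253 Y31.000
M4 S818
G01 X42.170 Y49.494 F1068
G01 X7.115 Y34.114
G01 X137.696 Y13.664
M5
G00 X28.108 Y14.597
M4 S818
G01 X173.894 Y24.037 F1068
G01 X44.811 Y26.072
G01 X197.120 Y37.441
G01 X14.906 Y33.395
M5
G00 X15.234 Y16.113
M4 S544
G01 X133.230 Y39.438 F1877
G01 X197.655 Y39.397
G01 X13.814 Y15.402
G01 X69.440 Y19.327
G01 X104.269 Y31.525
M5
G00 X0.000 Y0.000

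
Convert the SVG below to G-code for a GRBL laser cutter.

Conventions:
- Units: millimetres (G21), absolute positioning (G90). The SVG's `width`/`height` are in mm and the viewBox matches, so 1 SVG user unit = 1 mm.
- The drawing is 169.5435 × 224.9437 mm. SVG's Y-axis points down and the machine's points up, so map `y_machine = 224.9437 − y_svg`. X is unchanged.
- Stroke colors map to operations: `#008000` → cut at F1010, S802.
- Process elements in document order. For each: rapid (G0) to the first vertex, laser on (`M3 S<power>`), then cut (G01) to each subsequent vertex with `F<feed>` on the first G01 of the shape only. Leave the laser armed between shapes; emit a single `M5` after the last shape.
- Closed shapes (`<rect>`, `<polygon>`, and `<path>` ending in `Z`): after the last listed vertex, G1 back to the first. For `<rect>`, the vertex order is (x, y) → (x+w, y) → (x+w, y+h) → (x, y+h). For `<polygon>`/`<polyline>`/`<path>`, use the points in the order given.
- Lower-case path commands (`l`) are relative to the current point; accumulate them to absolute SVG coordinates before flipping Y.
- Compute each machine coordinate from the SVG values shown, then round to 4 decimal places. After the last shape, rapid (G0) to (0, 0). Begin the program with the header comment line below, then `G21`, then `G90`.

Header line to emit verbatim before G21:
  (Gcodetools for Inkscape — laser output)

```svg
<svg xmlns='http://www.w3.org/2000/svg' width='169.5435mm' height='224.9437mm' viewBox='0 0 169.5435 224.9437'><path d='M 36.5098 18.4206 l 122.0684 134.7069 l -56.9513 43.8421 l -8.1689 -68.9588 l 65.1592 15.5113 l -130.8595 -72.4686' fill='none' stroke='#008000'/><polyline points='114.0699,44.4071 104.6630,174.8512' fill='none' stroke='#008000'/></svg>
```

Since the viewBox matches the mm dimensions, user units are millimetres directly. The only transform is the Y-flip y_m = 224.9437 − y_svg.

Shape 1 is a open polyline drawn with `<path>`. Its stroke #008000 means cut at S802, F1010. After flipping Y the toolpath is (36.5098,206.5231) → (158.5782,71.8162) → (101.6269,27.9741) → (93.4580,96.9329) → (158.6172,81.4216) → (27.7577,153.8902).

Shape 2 is a line segment drawn with `<polyline>`. Its stroke #008000 means cut at S802, F1010. After flipping Y the toolpath is (114.0699,180.5366) → (104.6630,50.0925).

(Gcodetools for Inkscape — laser output)
G21
G90
G0 X36.5098 Y206.5231
M3 S802
G01 X158.5782 Y71.8162 F1010
G01 X101.6269 Y27.9741
G01 X93.4580 Y96.9329
G01 X158.6172 Y81.4216
G01 X27.7577 Y153.8902
G0 X114.0699 Y180.5366
M3 S802
G01 X104.6630 Y50.0925 F1010
M5
G0 X0.0000 Y0.0000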